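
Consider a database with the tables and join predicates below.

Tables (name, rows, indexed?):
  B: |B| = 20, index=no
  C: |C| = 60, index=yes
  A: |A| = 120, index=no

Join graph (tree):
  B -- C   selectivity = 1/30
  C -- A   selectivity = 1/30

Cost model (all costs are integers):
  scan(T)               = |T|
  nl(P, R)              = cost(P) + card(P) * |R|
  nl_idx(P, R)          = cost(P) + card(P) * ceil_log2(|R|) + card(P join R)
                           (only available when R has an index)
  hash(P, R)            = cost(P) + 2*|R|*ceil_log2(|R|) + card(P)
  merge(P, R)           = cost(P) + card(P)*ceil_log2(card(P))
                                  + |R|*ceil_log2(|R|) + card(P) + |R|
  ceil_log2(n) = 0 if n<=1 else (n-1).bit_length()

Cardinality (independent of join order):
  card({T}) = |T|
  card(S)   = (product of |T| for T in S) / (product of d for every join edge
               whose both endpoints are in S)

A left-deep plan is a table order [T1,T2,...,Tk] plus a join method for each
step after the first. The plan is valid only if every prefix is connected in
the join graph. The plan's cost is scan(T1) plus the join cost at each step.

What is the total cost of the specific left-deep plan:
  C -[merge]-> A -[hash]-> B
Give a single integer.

1880

step 1: scan C: cost=60, card=60
step 2: join A via merge
    card(P join A) = 60*120/(30) = 240
    cost = 60 + 60*6 + 120*7 + 60 + 120 = 1440
step 3: join B via hash
    card(P join B) = 240*20/(30) = 160
    cost = 1440 + 2*20*5 + 240 = 1880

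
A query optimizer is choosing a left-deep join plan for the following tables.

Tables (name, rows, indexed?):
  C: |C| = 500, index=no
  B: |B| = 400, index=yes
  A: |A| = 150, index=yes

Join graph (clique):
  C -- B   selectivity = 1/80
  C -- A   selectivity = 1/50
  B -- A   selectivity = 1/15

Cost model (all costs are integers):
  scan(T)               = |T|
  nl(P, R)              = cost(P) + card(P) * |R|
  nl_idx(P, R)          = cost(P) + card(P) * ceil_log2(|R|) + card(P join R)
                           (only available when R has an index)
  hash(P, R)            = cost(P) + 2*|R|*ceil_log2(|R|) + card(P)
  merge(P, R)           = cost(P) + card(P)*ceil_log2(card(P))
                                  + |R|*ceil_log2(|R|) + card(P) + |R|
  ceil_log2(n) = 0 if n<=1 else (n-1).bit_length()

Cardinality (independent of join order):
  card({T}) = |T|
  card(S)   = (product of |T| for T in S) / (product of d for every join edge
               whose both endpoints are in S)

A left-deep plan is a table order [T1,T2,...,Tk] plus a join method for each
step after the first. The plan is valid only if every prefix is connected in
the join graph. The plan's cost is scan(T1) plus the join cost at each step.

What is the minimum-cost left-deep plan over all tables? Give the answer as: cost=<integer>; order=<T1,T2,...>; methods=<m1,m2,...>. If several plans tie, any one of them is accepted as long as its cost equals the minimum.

Selinger DP (subsets sized 1..n):
  {C}: scan cost=500, card=500
  {B}: scan cost=400, card=400
  {A}: scan cost=150, card=150
  {BC}: card=2500; try (B,nl_idx)→7500, (B,hash)→8200, (C,merge)→9400, (B,merge)→9500, (C,hash)→9800, (C,nl)→200400 …(+1); best=7500 via (B,nl_idx)
  {AC}: card=1500; try (A,hash)→3400, (A,nl_idx)→6000, (C,merge)→6500, (A,merge)→6850, (C,hash)→9300, (C,nl)→75150 …(+1); best=3400 via (A,hash)
  {AB}: card=4000; try (A,hash)→3200, (B,merge)→5500, (B,nl_idx)→5500, (A,merge)→5750, (B,hash)→7500, (A,nl_idx)→7600 …(+2); best=3200 via (A,hash)
  {ABC}: card=500; try (B,hash)→12100, (A,hash)→12400, (C,hash)→16200, (B,nl_idx)→17400, (B,merge)→25400, (A,nl_idx)→28000 …(+5); best=12100 via (B,hash)

cost=12100; order=C,A,B; methods=hash,hash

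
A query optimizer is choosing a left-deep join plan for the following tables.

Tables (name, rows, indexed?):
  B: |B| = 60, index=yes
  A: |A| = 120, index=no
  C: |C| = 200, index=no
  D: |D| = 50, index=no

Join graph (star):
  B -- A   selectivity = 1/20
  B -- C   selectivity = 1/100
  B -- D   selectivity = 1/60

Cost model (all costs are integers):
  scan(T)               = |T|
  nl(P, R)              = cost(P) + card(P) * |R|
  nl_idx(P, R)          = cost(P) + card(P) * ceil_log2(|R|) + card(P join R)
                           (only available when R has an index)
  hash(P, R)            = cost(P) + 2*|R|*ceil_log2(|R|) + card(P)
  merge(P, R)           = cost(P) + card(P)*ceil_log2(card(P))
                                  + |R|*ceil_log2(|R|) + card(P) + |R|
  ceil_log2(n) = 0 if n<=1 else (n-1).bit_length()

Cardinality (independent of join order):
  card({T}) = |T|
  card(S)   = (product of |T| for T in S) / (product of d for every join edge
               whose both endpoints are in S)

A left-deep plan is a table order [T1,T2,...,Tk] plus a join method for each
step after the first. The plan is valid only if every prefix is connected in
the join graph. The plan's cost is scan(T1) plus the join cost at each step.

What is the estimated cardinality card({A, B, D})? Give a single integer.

300

Tables in S: A(120), B(60), D(50)
Edges inside S: B-A(d=20), B-D(d=60)
numerator = 120 * 60 * 50 = 360000
denominator = 20 * 60 = 1200
card(S) = 360000 / 1200 = 300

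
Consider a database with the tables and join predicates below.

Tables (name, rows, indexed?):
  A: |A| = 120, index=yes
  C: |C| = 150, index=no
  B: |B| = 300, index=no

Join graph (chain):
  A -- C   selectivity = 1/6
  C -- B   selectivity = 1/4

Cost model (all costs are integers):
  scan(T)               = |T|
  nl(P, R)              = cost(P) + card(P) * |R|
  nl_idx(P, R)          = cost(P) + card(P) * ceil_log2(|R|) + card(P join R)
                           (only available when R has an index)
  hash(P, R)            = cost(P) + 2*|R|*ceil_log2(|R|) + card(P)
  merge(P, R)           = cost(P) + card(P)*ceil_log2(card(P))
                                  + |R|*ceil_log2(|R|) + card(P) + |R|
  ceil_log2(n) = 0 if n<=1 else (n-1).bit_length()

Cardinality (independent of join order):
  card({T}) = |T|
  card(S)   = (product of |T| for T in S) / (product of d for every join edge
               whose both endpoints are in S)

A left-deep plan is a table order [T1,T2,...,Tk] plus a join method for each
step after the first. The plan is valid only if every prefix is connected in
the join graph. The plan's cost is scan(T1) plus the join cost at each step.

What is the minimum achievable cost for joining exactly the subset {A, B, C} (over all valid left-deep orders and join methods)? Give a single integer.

Selinger DP over subsets of {A,B,C}:
  {A}: scan cost=120, card=120
  {C}: scan cost=150, card=150
  {B}: scan cost=300, card=300
  {AC}: card=3000; try (A,hash)→1980, (C,merge)→2430, (A,merge)→2460, (C,hash)→2640, (A,nl_idx)→4200, (C,nl)→18120 …(+1); best=1980 via (A,hash)
  {BC}: card=11250; try (C,hash)→3000, (B,merge)→4500, (C,merge)→4650, (B,hash)→5700, (B,nl)→45150, (C,nl)→45300; best=3000 via (C,hash)
  {ABC}: card=225000; try (B,hash)→10380, (A,hash)→15930, (B,merge)→43980, (A,merge)→172710, (A,nl_idx)→306750, (B,nl)→901980 …(+1); best=10380 via (B,hash)

10380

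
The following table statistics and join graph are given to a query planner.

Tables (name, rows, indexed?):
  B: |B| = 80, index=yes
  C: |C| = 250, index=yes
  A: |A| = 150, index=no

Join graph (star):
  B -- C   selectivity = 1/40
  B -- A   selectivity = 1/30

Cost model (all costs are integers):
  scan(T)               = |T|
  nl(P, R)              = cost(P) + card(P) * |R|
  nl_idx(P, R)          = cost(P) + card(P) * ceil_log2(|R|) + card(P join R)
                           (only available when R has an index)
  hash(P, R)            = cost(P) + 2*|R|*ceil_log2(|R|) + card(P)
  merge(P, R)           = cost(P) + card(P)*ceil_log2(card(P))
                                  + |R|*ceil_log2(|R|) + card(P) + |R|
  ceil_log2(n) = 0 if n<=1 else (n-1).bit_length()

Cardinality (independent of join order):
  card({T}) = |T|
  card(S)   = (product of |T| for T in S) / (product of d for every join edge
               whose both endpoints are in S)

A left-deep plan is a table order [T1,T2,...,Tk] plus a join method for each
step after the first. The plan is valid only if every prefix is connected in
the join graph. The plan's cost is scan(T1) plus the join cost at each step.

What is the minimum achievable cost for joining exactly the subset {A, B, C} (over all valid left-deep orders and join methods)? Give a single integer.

Selinger DP over subsets of {A,B,C}:
  {B}: scan cost=80, card=80
  {C}: scan cost=250, card=250
  {A}: scan cost=150, card=150
  {BC}: card=500; try (C,nl_idx)→1220, (B,hash)→1620, (B,nl_idx)→2500, (C,merge)→2970, (B,merge)→3140, (C,hash)→4160 …(+2); best=1220 via (C,nl_idx)
  {AB}: card=400; try (B,hash)→1420, (B,nl_idx)→1600, (A,merge)→2070, (B,merge)→2140, (A,hash)→2560, (A,nl)→12080 …(+1); best=1420 via (B,hash)
  {ABC}: card=2500; try (A,hash)→4120, (C,hash)→5820, (C,nl_idx)→7120, (A,merge)→7570, (C,merge)→7670, (A,nl)→76220 …(+1); best=4120 via (A,hash)

4120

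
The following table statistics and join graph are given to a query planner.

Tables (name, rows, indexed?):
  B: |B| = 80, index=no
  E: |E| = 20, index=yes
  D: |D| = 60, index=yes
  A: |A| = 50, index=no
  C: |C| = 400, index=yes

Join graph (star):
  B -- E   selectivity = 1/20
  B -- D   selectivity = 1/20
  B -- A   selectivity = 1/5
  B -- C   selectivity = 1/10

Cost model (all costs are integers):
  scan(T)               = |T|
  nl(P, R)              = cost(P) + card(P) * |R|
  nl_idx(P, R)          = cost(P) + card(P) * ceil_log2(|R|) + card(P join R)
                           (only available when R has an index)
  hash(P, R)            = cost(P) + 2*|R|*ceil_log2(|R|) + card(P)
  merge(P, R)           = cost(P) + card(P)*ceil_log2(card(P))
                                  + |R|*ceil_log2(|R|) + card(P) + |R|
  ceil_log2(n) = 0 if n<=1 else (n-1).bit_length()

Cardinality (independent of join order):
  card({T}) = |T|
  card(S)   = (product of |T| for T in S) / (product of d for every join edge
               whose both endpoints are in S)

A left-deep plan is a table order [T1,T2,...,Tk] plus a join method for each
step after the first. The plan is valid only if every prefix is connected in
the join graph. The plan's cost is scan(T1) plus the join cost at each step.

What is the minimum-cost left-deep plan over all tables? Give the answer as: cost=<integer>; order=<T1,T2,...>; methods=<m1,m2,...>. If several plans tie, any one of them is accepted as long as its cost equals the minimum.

Selinger DP (subsets sized 1..n):
  {B}: scan cost=80, card=80
  {E}: scan cost=20, card=20
  {D}: scan cost=60, card=60
  {A}: scan cost=50, card=50
  {C}: scan cost=400, card=400
  {BE}: card=80; try (E,hash)→360, (E,nl_idx)→560, (B,merge)→780, (E,merge)→840, (B,hash)→1160, (B,nl)→1620 …(+1); best=360 via (E,hash)
  {BD}: card=240; try (D,nl_idx)→800, (D,hash)→880, (B,merge)→1120, (D,merge)→1140, (B,hash)→1240, (B,nl)→4860 …(+1); best=800 via (D,nl_idx)
  {AB}: card=800; try (A,hash)→760, (B,merge)→1040, (A,merge)→1070, (B,hash)→1220, (B,nl)→4050, (A,nl)→4080; best=760 via (A,hash)
  {BC}: card=3200; try (B,hash)→1920, (C,nl_idx)→4000, (C,merge)→4720, (B,merge)→5040, (C,hash)→7360, (C,nl)→32080 …(+1); best=1920 via (B,hash)
  {BDE}: card=240; try (D,nl_idx)→1080, (D,hash)→1160, (E,hash)→1240, (D,merge)→1420, (E,nl_idx)→2240, (E,merge)→3080 …(+2); best=1080 via (D,nl_idx)
  {ABE}: card=800; try (A,hash)→1040, (A,merge)→1350, (E,hash)→1760, (A,nl)→4360, (E,nl_idx)→5560, (E,merge)→9680 …(+1); best=1040 via (A,hash)
  {BCE}: card=3200; try (C,nl_idx)→4280, (C,merge)→5000, (E,hash)→5320, (C,hash)→7640, (E,nl_idx)→21120, (C,nl)→32360 …(+2); best=4280 via (C,nl_idx)
  {ABD}: card=2400; try (A,hash)→1640, (D,hash)→2280, (A,merge)→3310, (D,nl_idx)→7960, (D,merge)→9980, (A,nl)→12800 …(+1); best=1640 via (A,hash)
  {BCD}: card=9600; try (D,hash)→5840, (C,merge)→6960, (C,hash)→8240, (C,nl_idx)→12560, (D,nl_idx)→30720, (D,merge)→43940 …(+2); best=5840 via (D,hash)
  {ABC}: card=32000; try (A,hash)→5720, (C,hash)→8760, (C,merge)→13560, (C,nl_idx)→39960, (A,merge)→43870, (A,nl)→161920 …(+1); best=5720 via (A,hash)
  {ABDE}: card=2400; try (A,hash)→1920, (D,hash)→2560, (A,merge)→3590, (E,hash)→4240, (D,nl_idx)→8240, (D,merge)→10260 …(+5); best=1920 via (A,hash)
  {BCDE}: card=9600; try (C,merge)→7240, (D,hash)→8200, (C,hash)→8520, (C,nl_idx)→12840, (E,hash)→15640, (D,nl_idx)→33080 …(+6); best=7240 via (C,merge)
  {ABCE}: card=32000; try (A,hash)→8080, (C,hash)→9040, (C,merge)→13840, (E,hash)→37920, (C,nl_idx)→40240, (A,merge)→46230 …(+5); best=8080 via (A,hash)
  {ABCD}: card=96000; try (C,hash)→11240, (A,hash)→16040, (C,merge)→36840, (D,hash)→38440, (C,nl_idx)→119240, (A,merge)→150190 …(+5); best=11240 via (C,hash)
  {ABCDE}: card=96000; try (C,hash)→11520, (A,hash)→17440, (C,merge)→37120, (D,hash)→40800, (E,hash)→107440, (C,nl_idx)→119520 …(+9); best=11520 via (C,hash)

cost=11520; order=B,E,D,A,C; methods=hash,nl_idx,hash,hash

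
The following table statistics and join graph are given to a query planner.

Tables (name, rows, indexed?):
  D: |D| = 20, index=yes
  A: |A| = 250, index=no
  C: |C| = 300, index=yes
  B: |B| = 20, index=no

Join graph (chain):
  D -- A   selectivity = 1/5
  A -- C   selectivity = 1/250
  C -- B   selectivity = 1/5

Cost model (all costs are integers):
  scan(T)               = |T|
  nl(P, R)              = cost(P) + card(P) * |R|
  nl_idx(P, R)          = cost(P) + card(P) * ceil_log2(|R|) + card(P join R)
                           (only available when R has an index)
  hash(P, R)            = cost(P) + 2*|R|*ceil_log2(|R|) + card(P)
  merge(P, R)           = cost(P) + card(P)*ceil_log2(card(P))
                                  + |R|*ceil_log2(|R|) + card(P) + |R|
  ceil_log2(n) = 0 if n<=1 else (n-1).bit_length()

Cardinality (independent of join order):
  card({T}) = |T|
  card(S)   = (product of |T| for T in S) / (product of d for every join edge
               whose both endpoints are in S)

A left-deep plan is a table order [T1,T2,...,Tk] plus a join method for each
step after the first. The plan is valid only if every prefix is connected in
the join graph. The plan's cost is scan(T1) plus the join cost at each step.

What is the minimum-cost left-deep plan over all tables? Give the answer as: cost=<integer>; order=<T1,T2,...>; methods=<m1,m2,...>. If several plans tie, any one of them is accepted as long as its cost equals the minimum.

cost=4700; order=A,C,B,D; methods=nl_idx,hash,hash

Selinger DP (subsets sized 1..n):
  {D}: scan cost=20, card=20
  {A}: scan cost=250, card=250
  {C}: scan cost=300, card=300
  {B}: scan cost=20, card=20
  {AD}: card=1000; try (D,hash)→700, (A,merge)→2390, (D,nl_idx)→2500, (D,merge)→2620, (A,hash)→4040, (A,nl)→5020 …(+1); best=700 via (D,hash)
  {AC}: card=300; try (C,nl_idx)→2800, (A,hash)→4600, (C,merge)→5500, (A,merge)→5550, (C,hash)→5900, (C,nl)→75250 …(+1); best=2800 via (C,nl_idx)
  {BC}: card=1200; try (B,hash)→800, (C,nl_idx)→1400, (C,merge)→3140, (B,merge)→3420, (C,hash)→5440, (C,nl)→6020 …(+1); best=800 via (B,hash)
  {ACD}: card=1200; try (D,hash)→3300, (D,nl_idx)→5500, (D,merge)→5920, (C,hash)→7100, (D,nl)→8800, (C,nl_idx)→10900 …(+2); best=3300 via (D,hash)
  {ABC}: card=1200; try (B,hash)→3300, (B,merge)→5920, (A,hash)→6000, (B,nl)→8800, (A,merge)→17450, (A,nl)→300800; best=3300 via (B,hash)
  {ABCD}: card=4800; try (D,hash)→4700, (B,hash)→4700, (D,nl_idx)→14100, (D,merge)→17820, (B,merge)→17820, (D,nl)→27300 …(+1); best=4700 via (D,hash)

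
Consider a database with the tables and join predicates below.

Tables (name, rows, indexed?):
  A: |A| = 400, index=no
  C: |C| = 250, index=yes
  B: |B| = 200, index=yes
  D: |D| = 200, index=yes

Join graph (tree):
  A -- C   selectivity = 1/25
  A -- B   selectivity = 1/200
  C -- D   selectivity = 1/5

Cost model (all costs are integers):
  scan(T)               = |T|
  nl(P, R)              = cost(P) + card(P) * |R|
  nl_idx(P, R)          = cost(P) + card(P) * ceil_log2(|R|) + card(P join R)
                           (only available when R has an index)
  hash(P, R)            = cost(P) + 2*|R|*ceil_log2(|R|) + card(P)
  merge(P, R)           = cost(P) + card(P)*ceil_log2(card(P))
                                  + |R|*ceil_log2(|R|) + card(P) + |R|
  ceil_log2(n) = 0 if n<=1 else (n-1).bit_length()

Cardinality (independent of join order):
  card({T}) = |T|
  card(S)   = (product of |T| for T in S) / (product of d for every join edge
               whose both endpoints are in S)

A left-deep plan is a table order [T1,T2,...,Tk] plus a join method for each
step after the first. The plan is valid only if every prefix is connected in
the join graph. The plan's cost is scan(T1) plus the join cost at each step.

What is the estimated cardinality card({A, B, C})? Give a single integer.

4000

Tables in S: A(400), B(200), C(250)
Edges inside S: A-C(d=25), A-B(d=200)
numerator = 400 * 200 * 250 = 20000000
denominator = 25 * 200 = 5000
card(S) = 20000000 / 5000 = 4000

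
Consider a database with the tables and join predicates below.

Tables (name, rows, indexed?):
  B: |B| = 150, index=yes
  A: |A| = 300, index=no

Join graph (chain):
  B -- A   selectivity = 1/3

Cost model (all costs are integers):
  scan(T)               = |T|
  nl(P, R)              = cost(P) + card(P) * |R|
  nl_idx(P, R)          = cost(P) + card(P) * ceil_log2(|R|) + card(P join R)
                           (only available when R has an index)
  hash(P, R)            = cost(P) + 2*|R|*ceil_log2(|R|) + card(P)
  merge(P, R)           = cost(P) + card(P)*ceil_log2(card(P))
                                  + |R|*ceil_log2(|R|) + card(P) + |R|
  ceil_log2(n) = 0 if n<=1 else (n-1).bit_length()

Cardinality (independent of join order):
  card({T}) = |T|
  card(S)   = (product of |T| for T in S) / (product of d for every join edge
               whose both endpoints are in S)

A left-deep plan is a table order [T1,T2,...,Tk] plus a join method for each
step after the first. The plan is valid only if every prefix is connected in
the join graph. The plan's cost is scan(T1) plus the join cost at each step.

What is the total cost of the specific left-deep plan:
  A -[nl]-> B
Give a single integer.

step 1: scan A: cost=300, card=300
step 2: join B via nl
    card(P join B) = 300*150/(3) = 15000
    cost = 300 + 300*150 = 45300

45300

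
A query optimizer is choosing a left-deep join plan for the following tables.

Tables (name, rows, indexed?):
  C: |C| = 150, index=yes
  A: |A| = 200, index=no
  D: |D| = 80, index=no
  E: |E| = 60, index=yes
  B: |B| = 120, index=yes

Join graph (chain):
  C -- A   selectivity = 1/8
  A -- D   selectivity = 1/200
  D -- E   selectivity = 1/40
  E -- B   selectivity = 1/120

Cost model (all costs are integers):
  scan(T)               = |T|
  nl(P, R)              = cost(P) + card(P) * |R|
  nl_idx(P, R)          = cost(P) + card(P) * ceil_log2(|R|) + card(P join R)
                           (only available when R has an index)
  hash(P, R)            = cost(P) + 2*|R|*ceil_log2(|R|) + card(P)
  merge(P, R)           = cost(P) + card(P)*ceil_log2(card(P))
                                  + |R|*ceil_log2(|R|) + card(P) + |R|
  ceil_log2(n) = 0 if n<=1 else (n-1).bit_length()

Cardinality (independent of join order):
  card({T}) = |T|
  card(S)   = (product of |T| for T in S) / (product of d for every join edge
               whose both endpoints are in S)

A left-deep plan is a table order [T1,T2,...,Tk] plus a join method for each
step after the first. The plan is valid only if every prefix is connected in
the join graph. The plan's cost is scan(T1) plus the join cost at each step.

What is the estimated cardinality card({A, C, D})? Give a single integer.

1500

Tables in S: A(200), C(150), D(80)
Edges inside S: C-A(d=8), A-D(d=200)
numerator = 200 * 150 * 80 = 2400000
denominator = 8 * 200 = 1600
card(S) = 2400000 / 1600 = 1500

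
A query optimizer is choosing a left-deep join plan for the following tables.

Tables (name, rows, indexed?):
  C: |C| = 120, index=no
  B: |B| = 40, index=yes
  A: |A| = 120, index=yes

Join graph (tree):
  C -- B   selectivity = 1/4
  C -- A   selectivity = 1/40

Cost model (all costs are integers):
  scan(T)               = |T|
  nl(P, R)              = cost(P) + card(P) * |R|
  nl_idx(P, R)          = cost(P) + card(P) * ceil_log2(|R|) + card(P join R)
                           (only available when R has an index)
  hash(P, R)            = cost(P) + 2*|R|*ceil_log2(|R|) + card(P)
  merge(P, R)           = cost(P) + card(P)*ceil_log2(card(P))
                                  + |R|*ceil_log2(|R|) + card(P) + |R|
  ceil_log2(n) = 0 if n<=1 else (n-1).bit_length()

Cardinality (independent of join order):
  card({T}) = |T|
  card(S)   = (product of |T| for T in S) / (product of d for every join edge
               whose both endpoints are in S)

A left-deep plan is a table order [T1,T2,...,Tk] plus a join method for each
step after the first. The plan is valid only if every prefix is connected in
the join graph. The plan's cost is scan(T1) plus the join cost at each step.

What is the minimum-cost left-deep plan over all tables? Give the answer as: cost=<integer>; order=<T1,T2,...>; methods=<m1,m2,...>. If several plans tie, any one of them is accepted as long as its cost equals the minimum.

Selinger DP (subsets sized 1..n):
  {C}: scan cost=120, card=120
  {B}: scan cost=40, card=40
  {A}: scan cost=120, card=120
  {BC}: card=1200; try (B,hash)→720, (C,merge)→1280, (B,merge)→1360, (C,hash)→1760, (B,nl_idx)→2040, (C,nl)→4840 …(+1); best=720 via (B,hash)
  {AC}: card=360; try (A,nl_idx)→1320, (C,hash)→1920, (A,hash)→1920, (C,merge)→2040, (A,merge)→2040, (C,nl)→14520 …(+1); best=1320 via (A,nl_idx)
  {ABC}: card=3600; try (B,hash)→2160, (A,hash)→3600, (B,merge)→5200, (B,nl_idx)→7080, (A,nl_idx)→12720, (B,nl)→15720 …(+2); best=2160 via (B,hash)

cost=2160; order=C,A,B; methods=nl_idx,hash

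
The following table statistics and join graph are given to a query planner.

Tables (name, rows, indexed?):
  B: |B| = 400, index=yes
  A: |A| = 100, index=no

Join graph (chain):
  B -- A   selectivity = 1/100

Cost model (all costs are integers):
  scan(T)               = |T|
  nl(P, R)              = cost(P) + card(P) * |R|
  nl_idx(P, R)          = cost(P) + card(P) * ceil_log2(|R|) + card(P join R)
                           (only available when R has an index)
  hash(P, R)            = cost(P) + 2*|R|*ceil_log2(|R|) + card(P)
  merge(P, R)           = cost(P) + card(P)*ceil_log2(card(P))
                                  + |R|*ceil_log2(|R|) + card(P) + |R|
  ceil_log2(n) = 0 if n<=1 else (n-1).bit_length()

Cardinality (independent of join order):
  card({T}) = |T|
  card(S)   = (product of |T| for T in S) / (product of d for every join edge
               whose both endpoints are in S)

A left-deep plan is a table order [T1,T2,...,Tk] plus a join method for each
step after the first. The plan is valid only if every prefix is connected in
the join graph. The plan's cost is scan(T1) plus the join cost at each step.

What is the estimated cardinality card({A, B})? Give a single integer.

Tables in S: A(100), B(400)
Edges inside S: B-A(d=100)
numerator = 100 * 400 = 40000
denominator = 100 = 100
card(S) = 40000 / 100 = 400

400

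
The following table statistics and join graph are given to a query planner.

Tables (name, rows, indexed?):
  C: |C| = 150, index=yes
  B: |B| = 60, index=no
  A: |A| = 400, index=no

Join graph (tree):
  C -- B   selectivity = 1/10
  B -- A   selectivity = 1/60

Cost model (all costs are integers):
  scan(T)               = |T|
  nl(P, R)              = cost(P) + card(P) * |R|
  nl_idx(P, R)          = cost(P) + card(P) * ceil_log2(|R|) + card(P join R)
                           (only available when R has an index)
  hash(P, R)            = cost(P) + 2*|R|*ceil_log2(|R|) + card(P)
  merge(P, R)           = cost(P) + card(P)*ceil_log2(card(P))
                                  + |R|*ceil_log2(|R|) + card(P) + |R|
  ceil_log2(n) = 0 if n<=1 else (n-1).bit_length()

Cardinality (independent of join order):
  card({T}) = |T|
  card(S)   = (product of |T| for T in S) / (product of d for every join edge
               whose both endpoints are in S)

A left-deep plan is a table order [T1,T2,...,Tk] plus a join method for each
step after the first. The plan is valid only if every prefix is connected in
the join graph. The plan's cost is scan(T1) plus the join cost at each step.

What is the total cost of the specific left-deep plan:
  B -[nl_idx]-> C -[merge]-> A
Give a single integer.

step 1: scan B: cost=60, card=60
step 2: join C via nl_idx
    card(P join C) = 60*150/(10) = 900
    cost = 60 + 60*8 + 900 = 1440
step 3: join A via merge
    card(P join A) = 900*400/(60) = 6000
    cost = 1440 + 900*10 + 400*9 + 900 + 400 = 15340

15340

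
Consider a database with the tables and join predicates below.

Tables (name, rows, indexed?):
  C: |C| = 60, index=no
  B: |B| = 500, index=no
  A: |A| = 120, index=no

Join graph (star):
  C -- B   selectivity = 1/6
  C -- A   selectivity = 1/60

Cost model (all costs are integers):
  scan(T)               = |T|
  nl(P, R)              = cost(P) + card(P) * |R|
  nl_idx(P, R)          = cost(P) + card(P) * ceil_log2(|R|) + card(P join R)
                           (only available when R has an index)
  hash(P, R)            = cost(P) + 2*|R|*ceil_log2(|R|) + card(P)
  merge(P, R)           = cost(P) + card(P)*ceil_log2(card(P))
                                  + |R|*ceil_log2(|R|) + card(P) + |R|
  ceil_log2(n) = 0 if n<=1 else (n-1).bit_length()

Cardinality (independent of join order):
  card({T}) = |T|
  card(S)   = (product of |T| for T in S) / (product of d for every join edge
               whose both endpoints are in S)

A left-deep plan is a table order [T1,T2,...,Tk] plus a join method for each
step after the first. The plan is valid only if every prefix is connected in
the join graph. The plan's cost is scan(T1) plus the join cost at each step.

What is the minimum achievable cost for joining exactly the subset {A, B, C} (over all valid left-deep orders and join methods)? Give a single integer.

6920

Selinger DP over subsets of {A,B,C}:
  {C}: scan cost=60, card=60
  {B}: scan cost=500, card=500
  {A}: scan cost=120, card=120
  {BC}: card=5000; try (C,hash)→1720, (B,merge)→5480, (C,merge)→5920, (B,hash)→9120, (B,nl)→30060, (C,nl)→30500; best=1720 via (C,hash)
  {AC}: card=120; try (C,hash)→960, (A,merge)→1440, (C,merge)→1500, (A,hash)→1800, (A,nl)→7260, (C,nl)→7320; best=960 via (C,hash)
  {ABC}: card=10000; try (B,merge)→6920, (A,hash)→8400, (B,hash)→10080, (B,nl)→60960, (A,merge)→72680, (A,nl)→601720; best=6920 via (B,merge)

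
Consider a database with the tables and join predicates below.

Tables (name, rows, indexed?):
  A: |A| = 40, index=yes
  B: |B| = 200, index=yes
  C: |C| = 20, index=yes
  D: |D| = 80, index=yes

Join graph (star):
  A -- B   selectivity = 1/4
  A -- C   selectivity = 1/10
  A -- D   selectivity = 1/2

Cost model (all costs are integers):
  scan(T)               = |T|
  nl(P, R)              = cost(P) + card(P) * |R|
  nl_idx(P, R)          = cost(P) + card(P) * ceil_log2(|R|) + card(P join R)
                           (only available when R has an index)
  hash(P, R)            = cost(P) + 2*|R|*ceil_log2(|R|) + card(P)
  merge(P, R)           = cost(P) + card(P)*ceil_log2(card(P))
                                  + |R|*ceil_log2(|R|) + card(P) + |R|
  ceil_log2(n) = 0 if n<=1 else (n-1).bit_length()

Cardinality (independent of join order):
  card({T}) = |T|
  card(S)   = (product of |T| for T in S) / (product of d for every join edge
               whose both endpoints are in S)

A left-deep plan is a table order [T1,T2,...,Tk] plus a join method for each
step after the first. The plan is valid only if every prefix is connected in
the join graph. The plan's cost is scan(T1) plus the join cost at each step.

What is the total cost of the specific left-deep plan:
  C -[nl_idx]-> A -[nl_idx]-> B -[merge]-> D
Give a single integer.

step 1: scan C: cost=20, card=20
step 2: join A via nl_idx
    card(P join A) = 20*40/(10) = 80
    cost = 20 + 20*6 + 80 = 220
step 3: join B via nl_idx
    card(P join B) = 80*200/(4) = 4000
    cost = 220 + 80*8 + 4000 = 4860
step 4: join D via merge
    card(P join D) = 4000*80/(2) = 160000
    cost = 4860 + 4000*12 + 80*7 + 4000 + 80 = 57500

57500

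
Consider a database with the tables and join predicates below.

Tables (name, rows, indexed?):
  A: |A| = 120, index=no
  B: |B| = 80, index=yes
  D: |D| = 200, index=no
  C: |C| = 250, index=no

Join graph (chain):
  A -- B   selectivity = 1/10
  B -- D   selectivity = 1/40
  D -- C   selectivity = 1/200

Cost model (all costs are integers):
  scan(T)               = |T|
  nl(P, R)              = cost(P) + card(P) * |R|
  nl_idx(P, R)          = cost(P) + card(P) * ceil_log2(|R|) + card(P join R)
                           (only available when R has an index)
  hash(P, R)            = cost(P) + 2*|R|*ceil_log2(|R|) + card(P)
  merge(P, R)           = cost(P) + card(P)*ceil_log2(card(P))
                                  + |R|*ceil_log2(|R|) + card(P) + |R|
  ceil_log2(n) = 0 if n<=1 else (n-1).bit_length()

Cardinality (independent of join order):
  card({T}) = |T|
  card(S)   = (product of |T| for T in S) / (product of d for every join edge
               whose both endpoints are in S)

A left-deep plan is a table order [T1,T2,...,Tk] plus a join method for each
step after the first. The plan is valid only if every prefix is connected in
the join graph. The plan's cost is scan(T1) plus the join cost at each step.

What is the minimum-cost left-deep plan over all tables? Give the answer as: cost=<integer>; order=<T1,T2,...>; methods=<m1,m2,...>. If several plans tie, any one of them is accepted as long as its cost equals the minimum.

Selinger DP (subsets sized 1..n):
  {A}: scan cost=120, card=120
  {B}: scan cost=80, card=80
  {D}: scan cost=200, card=200
  {C}: scan cost=250, card=250
  {AB}: card=960; try (B,hash)→1360, (A,merge)→1680, (B,merge)→1720, (A,hash)→1840, (B,nl_idx)→1920, (A,nl)→9680 …(+1); best=1360 via (B,hash)
  {BD}: card=400; try (B,hash)→1520, (B,nl_idx)→2000, (D,merge)→2520, (B,merge)→2640, (D,hash)→3360, (D,nl)→16080 …(+1); best=1520 via (B,hash)
  {CD}: card=250; try (D,hash)→3700, (C,merge)→4250, (D,merge)→4300, (C,hash)→4400, (C,nl)→50200, (D,nl)→50250; best=3700 via (D,hash)
  {ABD}: card=4800; try (A,hash)→3600, (D,hash)→5520, (A,merge)→6480, (D,merge)→13720, (A,nl)→49520, (D,nl)→193360; best=3600 via (A,hash)
  {BCD}: card=500; try (B,hash)→5070, (C,hash)→5920, (B,nl_idx)→5950, (B,merge)→6590, (C,merge)→7770, (B,nl)→23700 …(+1); best=5070 via (B,hash)
  {ABCD}: card=6000; try (A,hash)→7250, (A,merge)→11030, (C,hash)→12400, (A,nl)→65070, (C,merge)→73050, (C,nl)→1203600; best=7250 via (A,hash)

cost=7250; order=C,D,B,A; methods=hash,hash,hash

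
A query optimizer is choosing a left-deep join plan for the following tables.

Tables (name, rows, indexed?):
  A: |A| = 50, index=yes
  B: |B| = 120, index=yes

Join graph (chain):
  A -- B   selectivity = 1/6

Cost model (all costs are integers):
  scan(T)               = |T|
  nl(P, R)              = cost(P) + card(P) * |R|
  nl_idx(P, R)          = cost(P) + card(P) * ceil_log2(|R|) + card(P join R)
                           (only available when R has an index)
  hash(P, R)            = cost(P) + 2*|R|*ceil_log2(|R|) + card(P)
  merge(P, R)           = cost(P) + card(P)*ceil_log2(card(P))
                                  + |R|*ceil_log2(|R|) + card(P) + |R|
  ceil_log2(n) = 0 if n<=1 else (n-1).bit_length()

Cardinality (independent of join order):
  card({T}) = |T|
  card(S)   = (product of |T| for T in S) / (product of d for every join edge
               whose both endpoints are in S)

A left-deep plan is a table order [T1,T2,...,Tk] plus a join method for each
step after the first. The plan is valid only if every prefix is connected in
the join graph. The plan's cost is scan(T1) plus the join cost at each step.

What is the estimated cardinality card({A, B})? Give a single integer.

Tables in S: A(50), B(120)
Edges inside S: A-B(d=6)
numerator = 50 * 120 = 6000
denominator = 6 = 6
card(S) = 6000 / 6 = 1000

1000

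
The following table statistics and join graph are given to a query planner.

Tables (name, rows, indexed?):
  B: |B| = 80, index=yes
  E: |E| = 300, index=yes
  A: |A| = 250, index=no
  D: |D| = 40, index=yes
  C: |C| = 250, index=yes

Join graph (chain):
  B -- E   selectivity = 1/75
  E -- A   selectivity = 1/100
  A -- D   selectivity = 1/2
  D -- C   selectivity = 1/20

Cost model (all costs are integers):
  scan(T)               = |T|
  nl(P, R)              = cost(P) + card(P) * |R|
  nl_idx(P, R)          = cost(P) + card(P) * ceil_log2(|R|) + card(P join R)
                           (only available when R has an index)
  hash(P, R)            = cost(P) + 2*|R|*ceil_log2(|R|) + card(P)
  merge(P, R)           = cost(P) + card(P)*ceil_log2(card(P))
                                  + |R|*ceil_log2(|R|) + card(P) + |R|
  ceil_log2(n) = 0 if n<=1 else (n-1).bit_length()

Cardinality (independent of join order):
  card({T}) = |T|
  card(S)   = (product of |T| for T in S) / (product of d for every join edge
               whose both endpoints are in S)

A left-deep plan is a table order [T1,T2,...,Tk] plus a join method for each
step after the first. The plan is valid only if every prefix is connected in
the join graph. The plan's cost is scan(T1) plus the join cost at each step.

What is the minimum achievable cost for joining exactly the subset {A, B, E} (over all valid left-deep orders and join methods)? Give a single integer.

5120

Selinger DP over subsets of {A,B,E}:
  {B}: scan cost=80, card=80
  {E}: scan cost=300, card=300
  {A}: scan cost=250, card=250
  {BE}: card=320; try (E,nl_idx)→1120, (B,hash)→1720, (B,nl_idx)→2720, (E,merge)→3720, (B,merge)→3940, (E,hash)→5560 …(+2); best=1120 via (E,nl_idx)
  {AE}: card=750; try (E,nl_idx)→3250, (A,hash)→4600, (E,merge)→5500, (A,merge)→5550, (E,hash)→5900, (E,nl)→75250 …(+1); best=3250 via (E,nl_idx)
  {ABE}: card=800; try (B,hash)→5120, (A,hash)→5440, (A,merge)→6570, (B,nl_idx)→9300, (B,merge)→12140, (B,nl)→63250 …(+1); best=5120 via (B,hash)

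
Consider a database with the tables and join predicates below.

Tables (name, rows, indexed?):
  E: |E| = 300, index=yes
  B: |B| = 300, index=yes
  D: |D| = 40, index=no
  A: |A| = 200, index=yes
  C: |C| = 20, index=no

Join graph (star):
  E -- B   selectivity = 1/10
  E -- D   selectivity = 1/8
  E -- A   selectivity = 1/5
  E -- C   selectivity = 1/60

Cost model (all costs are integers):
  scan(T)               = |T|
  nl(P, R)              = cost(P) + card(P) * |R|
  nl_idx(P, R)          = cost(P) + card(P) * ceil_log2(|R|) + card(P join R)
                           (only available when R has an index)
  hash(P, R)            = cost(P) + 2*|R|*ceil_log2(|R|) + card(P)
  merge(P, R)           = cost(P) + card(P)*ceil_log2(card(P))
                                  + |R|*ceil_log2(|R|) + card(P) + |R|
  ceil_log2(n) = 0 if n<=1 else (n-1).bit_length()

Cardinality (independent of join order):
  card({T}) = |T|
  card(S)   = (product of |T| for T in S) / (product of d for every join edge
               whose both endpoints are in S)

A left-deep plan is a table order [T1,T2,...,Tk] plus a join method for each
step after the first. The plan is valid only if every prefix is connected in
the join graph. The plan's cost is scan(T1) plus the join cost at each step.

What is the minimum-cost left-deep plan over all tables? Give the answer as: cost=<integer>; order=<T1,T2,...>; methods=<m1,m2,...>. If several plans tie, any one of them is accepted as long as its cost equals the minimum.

Selinger DP (subsets sized 1..n):
  {E}: scan cost=300, card=300
  {B}: scan cost=300, card=300
  {D}: scan cost=40, card=40
  {A}: scan cost=200, card=200
  {C}: scan cost=20, card=20
  {BE}: card=9000; try (E,hash)→6000, (B,hash)→6000, (E,merge)→6300, (B,merge)→6300, (E,nl_idx)→12000, (B,nl_idx)→12000 …(+2); best=6000 via (E,hash)
  {DE}: card=1500; try (D,hash)→1080, (E,nl_idx)→1900, (E,merge)→3320, (D,merge)→3580, (E,hash)→5480, (E,nl)→12040 …(+1); best=1080 via (D,hash)
  {AE}: card=12000; try (A,hash)→3800, (E,merge)→5000, (A,merge)→5100, (E,hash)→5800, (E,nl_idx)→14000, (A,nl_idx)→14700 …(+2); best=3800 via (A,hash)
  {CE}: card=100; try (E,nl_idx)→300, (C,hash)→800, (E,merge)→3140, (C,merge)→3420, (E,hash)→5440, (E,nl)→6020 …(+1); best=300 via (E,nl_idx)
  {BDE}: card=45000; try (B,hash)→7980, (D,hash)→15480, (B,merge)→22080, (B,nl_idx)→59580, (D,merge)→141280, (D,nl)→366000 …(+1); best=7980 via (B,hash)
  {ABE}: card=360000; try (A,hash)→18200, (B,hash)→21200, (A,merge)→142800, (B,merge)→186800, (A,nl_idx)→438000, (B,nl_idx)→471800 …(+2); best=18200 via (A,hash)
  {BCE}: card=3000; try (B,merge)→4100, (B,nl_idx)→4200, (B,hash)→5800, (C,hash)→15200, (B,nl)→30300, (C,merge)→141120 …(+1); best=4100 via (B,merge)
  {ADE}: card=60000; try (A,hash)→5780, (D,hash)→16280, (A,merge)→20880, (A,nl_idx)→73080, (D,merge)→184080, (A,nl)→301080 …(+1); best=5780 via (A,hash)
  {CDE}: card=500; try (D,hash)→880, (D,merge)→1380, (C,hash)→2780, (D,nl)→4300, (C,merge)→19200, (C,nl)→31080; best=880 via (D,hash)
  {ACE}: card=4000; try (A,merge)→2900, (A,hash)→3600, (A,nl_idx)→5100, (C,hash)→16000, (A,nl)→20300, (C,merge)→183920 …(+1); best=2900 via (A,merge)
  {ABDE}: card=1800000; try (A,hash)→56180, (B,hash)→71180, (D,hash)→378680, (A,merge)→774780, (B,merge)→1028780, (A,nl_idx)→2167980 …(+5); best=56180 via (A,hash)
  {BCDE}: card=15000; try (B,hash)→6780, (D,hash)→7580, (B,merge)→8880, (B,nl_idx)→20380, (D,merge)→43380, (C,hash)→53180 …(+4); best=6780 via (B,hash)
  {ABCE}: card=120000; try (A,hash)→10300, (B,hash)→12300, (A,merge)→44900, (B,merge)→57900, (A,nl_idx)→148100, (B,nl_idx)→158900 …(+5); best=10300 via (A,hash)
  {ACDE}: card=20000; try (A,hash)→4580, (D,hash)→7380, (A,merge)→7680, (A,nl_idx)→24880, (D,merge)→55180, (C,hash)→65980 …(+4); best=4580 via (A,hash)
  {ABCDE}: card=600000; try (A,hash)→24980, (B,hash)→29980, (D,hash)→130780, (A,merge)→233580, (B,merge)→327580, (A,nl_idx)→726780 …(+8); best=24980 via (A,hash)

cost=24980; order=C,E,D,B,A; methods=nl_idx,hash,hash,hash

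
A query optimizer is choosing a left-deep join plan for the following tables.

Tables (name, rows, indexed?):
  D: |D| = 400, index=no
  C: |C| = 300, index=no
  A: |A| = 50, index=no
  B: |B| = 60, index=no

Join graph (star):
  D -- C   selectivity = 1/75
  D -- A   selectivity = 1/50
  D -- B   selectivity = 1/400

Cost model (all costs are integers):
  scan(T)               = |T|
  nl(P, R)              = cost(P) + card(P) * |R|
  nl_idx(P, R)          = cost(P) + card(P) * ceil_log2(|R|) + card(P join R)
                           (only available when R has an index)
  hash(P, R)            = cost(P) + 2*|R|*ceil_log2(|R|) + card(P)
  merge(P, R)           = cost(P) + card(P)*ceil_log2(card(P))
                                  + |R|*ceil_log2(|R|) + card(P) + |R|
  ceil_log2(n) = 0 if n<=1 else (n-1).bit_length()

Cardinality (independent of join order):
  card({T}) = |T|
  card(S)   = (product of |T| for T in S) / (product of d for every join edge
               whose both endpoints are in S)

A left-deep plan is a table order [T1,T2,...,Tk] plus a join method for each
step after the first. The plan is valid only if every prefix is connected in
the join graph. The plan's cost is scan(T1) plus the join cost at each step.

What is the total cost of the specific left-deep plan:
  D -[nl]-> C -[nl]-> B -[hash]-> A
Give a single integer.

step 1: scan D: cost=400, card=400
step 2: join C via nl
    card(P join C) = 400*300/(75) = 1600
    cost = 400 + 400*300 = 120400
step 3: join B via nl
    card(P join B) = 1600*60/(400) = 240
    cost = 120400 + 1600*60 = 216400
step 4: join A via hash
    card(P join A) = 240*50/(50) = 240
    cost = 216400 + 2*50*6 + 240 = 217240

217240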